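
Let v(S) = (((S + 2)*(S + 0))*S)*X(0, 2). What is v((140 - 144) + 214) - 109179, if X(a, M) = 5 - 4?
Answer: 9240021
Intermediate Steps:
X(a, M) = 1
v(S) = S²*(2 + S) (v(S) = (((S + 2)*(S + 0))*S)*1 = (((2 + S)*S)*S)*1 = ((S*(2 + S))*S)*1 = (S²*(2 + S))*1 = S²*(2 + S))
v((140 - 144) + 214) - 109179 = ((140 - 144) + 214)²*(2 + ((140 - 144) + 214)) - 109179 = (-4 + 214)²*(2 + (-4 + 214)) - 109179 = 210²*(2 + 210) - 109179 = 44100*212 - 109179 = 9349200 - 109179 = 9240021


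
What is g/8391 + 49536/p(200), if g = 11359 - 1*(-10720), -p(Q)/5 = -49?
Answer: 421065931/2055795 ≈ 204.82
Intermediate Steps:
p(Q) = 245 (p(Q) = -5*(-49) = 245)
g = 22079 (g = 11359 + 10720 = 22079)
g/8391 + 49536/p(200) = 22079/8391 + 49536/245 = 421065931/2055795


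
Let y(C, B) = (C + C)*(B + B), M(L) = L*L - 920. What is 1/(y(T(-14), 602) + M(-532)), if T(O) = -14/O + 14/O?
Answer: 1/282104 ≈ 3.5448e-6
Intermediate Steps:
M(L) = -920 + L² (M(L) = L² - 920 = -920 + L²)
T(O) = 0
y(C, B) = 4*B*C (y(C, B) = (2*C)*(2*B) = 4*B*C)
1/(y(T(-14), 602) + M(-532)) = 1/(4*602*0 + (-920 + (-532)²)) = 1/(0 + (-920 + 283024)) = 1/(0 + 282104) = 1/282104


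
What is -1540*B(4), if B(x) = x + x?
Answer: -12320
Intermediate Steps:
B(x) = 2*x
-1540*B(4) = -3080*4 = -1540*8 = -12320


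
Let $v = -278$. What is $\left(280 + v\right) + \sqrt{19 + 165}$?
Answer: $2 + 2 \sqrt{46} \approx 15.565$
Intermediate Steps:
$\left(280 + v\right) + \sqrt{19 + 165} = \left(280 - 278\right) + \sqrt{19 + 165} = 2 + \sqrt{184} = 2 + 2 \sqrt{46}$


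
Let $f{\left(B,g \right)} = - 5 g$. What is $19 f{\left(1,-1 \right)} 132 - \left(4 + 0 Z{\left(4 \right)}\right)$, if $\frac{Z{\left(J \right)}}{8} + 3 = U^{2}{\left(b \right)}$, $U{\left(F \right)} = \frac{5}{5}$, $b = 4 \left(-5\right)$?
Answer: $12536$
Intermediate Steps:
$b = -20$
$U{\left(F \right)} = 1$ ($U{\left(F \right)} = 5 \cdot \frac{1}{5} = 1$)
$Z{\left(J \right)} = -16$ ($Z{\left(J \right)} = -24 + 8 \cdot 1^{2} = -24 + 8 \cdot 1 = -24 + 8 = -16$)
$19 f{\left(1,-1 \right)} 132 - \left(4 + 0 Z{\left(4 \right)}\right) = 19 \left(\left(-5\right) \left(-1\right)\right) 132 + \left(-4 + 0 \left(-16\right)\right) = 19 \cdot 5 \cdot 132 + \left(-4 + 0\right) = 95 \cdot 132 - 4 = 12540 - 4 = 12536$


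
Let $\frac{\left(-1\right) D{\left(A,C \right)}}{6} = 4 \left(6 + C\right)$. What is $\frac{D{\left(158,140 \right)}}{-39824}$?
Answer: $\frac{219}{2489} \approx 0.087987$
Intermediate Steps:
$D{\left(A,C \right)} = -144 - 24 C$ ($D{\left(A,C \right)} = - 6 \cdot 4 \left(6 + C\right) = - 6 \left(24 + 4 C\right) = -144 - 24 C$)
$\frac{D{\left(158,140 \right)}}{-39824} = \frac{-144 - 3360}{-39824} = \left(-144 - 3360\right) \left(- \frac{1}{39824}\right) = \left(-3504\right) \left(- \frac{1}{39824}\right) = \frac{219}{2489}$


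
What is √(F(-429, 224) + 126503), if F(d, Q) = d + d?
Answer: √125645 ≈ 354.46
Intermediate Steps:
F(d, Q) = 2*d
√(F(-429, 224) + 126503) = √(2*(-429) + 126503) = √(-858 + 126503) = √125645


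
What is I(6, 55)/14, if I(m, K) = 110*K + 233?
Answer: 6283/14 ≈ 448.79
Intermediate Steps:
I(m, K) = 233 + 110*K
I(6, 55)/14 = (233 + 110*55)/14 = (233 + 6050)/14 = (1/14)*6283 = 6283/14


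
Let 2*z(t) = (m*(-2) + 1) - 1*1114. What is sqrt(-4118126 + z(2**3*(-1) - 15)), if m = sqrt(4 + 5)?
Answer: I*sqrt(16474742)/2 ≈ 2029.5*I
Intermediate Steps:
m = 3 (m = sqrt(9) = 3)
z(t) = -1119/2 (z(t) = ((3*(-2) + 1) - 1*1114)/2 = ((-6 + 1) - 1114)/2 = (-5 - 1114)/2 = (1/2)*(-1119) = -1119/2)
sqrt(-4118126 + z(2**3*(-1) - 15)) = sqrt(-4118126 - 1119/2) = sqrt(-8237371/2) = I*sqrt(16474742)/2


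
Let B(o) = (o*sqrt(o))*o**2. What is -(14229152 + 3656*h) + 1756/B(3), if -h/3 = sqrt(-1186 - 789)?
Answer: -14229152 + 1756*sqrt(3)/81 + 54840*I*sqrt(79) ≈ -1.4229e+7 + 4.8743e+5*I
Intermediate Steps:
h = -15*I*sqrt(79) (h = -3*sqrt(-1186 - 789) = -15*I*sqrt(79) ≈ -133.32*I)
B(o) = o**(7/2) (B(o) = o**(3/2)*o**2 = o**(7/2))
-(14229152 + 3656*h) + 1756/B(3) = -(14229152 - 54840*I*sqrt(79)) + 1756/(3**(7/2)) = -(14229152 - 54840*I*sqrt(79)) + 1756/((27*sqrt(3))) = -3656*(3892 - 15*I*sqrt(79)) + 1756*(sqrt(3)/81) = (-14229152 + 54840*I*sqrt(79)) + 1756*sqrt(3)/81 = -14229152 + 1756*sqrt(3)/81 + 54840*I*sqrt(79)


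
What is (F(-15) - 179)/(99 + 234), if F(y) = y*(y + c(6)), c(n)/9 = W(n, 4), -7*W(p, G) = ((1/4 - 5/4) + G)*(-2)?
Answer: -488/2331 ≈ -0.20935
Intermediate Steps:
W(p, G) = -2/7 + 2*G/7 (W(p, G) = -((1/4 - 5/4) + G)*(-2)/7 = -(-1 + G)*(-2)/7 = -(2 - 2*G)/7 = -2/7 + 2*G/7)
c(n) = 54/7 (c(n) = 9*(-2/7 + (2/7)*4) = 9*(-2/7 + 8/7) = 9*(6/7) = 54/7)
F(y) = y*(54/7 + y) (F(y) = y*(y + 54/7) = y*(54/7 + y))
(F(-15) - 179)/(99 + 234) = ((1/7)*(-15)*(54 + 7*(-15)) - 179)/(99 + 234) = ((1/7)*(-15)*(54 - 105) - 179)/333 = ((1/7)*(-15)*(-51) - 179)*(1/333) = (765/7 - 179)*(1/333) = -488/7*1/333 = -488/2331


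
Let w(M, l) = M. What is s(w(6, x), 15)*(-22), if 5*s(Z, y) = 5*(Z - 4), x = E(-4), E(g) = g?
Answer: -44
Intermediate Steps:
x = -4
s(Z, y) = -4 + Z (s(Z, y) = (5*(Z - 4))/5 = (5*(-4 + Z))/5 = (-20 + 5*Z)/5 = -4 + Z)
s(w(6, x), 15)*(-22) = (-4 + 6)*(-22) = 2*(-22) = -44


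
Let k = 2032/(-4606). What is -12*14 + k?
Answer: -387920/2303 ≈ -168.44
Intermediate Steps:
k = -1016/2303 (k = 2032*(-1/4606) = -1016/2303 ≈ -0.44116)
-12*14 + k = -12*14 - 1016/2303 = -168 - 1016/2303 = -387920/2303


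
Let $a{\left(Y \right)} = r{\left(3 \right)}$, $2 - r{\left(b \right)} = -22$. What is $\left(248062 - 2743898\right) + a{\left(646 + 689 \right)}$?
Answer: $-2495812$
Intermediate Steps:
$r{\left(b \right)} = 24$ ($r{\left(b \right)} = 2 - -22 = 2 + 22 = 24$)
$a{\left(Y \right)} = 24$
$\left(248062 - 2743898\right) + a{\left(646 + 689 \right)} = \left(248062 - 2743898\right) + 24 = -2495836 + 24 = -2495812$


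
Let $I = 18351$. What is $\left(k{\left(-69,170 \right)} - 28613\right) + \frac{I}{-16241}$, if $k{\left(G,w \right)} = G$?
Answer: $- \frac{465842713}{16241} \approx -28683.0$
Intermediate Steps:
$\left(k{\left(-69,170 \right)} - 28613\right) + \frac{I}{-16241} = \left(-69 - 28613\right) + \frac{18351}{-16241} = -28682 + 18351 \left(- \frac{1}{16241}\right) = -28682 - \frac{18351}{16241} = - \frac{465842713}{16241}$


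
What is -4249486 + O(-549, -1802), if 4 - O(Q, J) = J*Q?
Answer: -5238780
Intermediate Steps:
O(Q, J) = 4 - J*Q
-4249486 + O(-549, -1802) = -4249486 + (4 - 1*(-1802)*(-549)) = -4249486 + (4 - 989298) = -4249486 - 989294 = -5238780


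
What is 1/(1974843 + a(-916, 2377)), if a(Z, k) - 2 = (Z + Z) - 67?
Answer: 1/1972946 ≈ 5.0686e-7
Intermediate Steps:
a(Z, k) = -65 + 2*Z (a(Z, k) = 2 + ((Z + Z) - 67) = 2 + (2*Z - 67) = 2 + (-67 + 2*Z) = -65 + 2*Z)
1/(1974843 + a(-916, 2377)) = 1/(1974843 + (-65 + 2*(-916))) = 1/(1974843 + (-65 - 1832)) = 1/(1974843 - 1897) = 1/1972946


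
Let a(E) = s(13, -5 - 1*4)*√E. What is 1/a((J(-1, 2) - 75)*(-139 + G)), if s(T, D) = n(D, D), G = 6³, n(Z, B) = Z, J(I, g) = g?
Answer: I*√5621/50589 ≈ 0.001482*I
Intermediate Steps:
G = 216
s(T, D) = D
a(E) = -9*√E (a(E) = (-5 - 1*4)*√E = (-5 - 4)*√E = -9*√E)
1/a((J(-1, 2) - 75)*(-139 + G)) = 1/(-9*√(-139 + 216)*√(2 - 75)) = 1/(-9*I*√5621) = I*√5621/50589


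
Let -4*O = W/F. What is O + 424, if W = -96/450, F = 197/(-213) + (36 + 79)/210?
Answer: 11921024/28125 ≈ 423.86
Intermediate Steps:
F = -375/994 (F = 197*(-1/213) + 115*(1/210) = -197/213 + 23/42 = -375/994 ≈ -0.37726)
W = -16/75 (W = -96*1/450 = -16/75 ≈ -0.21333)
O = -3976/28125 (O = -(-4)/(75*(-375/994)) = -(-4)*(-994)/(75*375) = -¼*15904/28125 = -3976/28125 ≈ -0.14137)
O + 424 = -3976/28125 + 424 = 11921024/28125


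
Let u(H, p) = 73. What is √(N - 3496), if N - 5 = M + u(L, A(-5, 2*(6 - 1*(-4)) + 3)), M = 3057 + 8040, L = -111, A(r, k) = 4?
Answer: √7679 ≈ 87.630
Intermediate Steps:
M = 11097
N = 11175 (N = 5 + (11097 + 73) = 5 + 11170 = 11175)
√(N - 3496) = √(11175 - 3496) = √7679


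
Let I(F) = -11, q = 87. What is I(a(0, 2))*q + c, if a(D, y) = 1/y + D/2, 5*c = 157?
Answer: -4628/5 ≈ -925.60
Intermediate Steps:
c = 157/5 (c = (⅕)*157 = 157/5 ≈ 31.400)
a(D, y) = 1/y + D/2 (a(D, y) = 1/y + D*(½) = 1/y + D/2)
I(a(0, 2))*q + c = -11*87 + 157/5 = -957 + 157/5 = -4628/5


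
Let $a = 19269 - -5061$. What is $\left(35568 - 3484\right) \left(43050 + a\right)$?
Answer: $2161819920$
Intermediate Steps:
$a = 24330$ ($a = 19269 + 5061 = 24330$)
$\left(35568 - 3484\right) \left(43050 + a\right) = \left(35568 - 3484\right) \left(43050 + 24330\right) = \left(35568 - 3484\right) 67380 = 32084 \cdot 67380 = 2161819920$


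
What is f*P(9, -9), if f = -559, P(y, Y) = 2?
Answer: -1118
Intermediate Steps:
f*P(9, -9) = -559*2 = -1118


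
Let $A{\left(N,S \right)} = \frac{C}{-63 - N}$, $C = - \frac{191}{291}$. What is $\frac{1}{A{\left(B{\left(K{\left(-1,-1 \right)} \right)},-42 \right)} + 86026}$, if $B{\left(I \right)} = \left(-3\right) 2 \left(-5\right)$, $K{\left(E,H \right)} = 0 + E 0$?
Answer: $\frac{27063}{2328121829} \approx 1.1624 \cdot 10^{-5}$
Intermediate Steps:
$K{\left(E,H \right)} = 0$ ($K{\left(E,H \right)} = 0 + 0 = 0$)
$C = - \frac{191}{291}$ ($C = \left(-191\right) \frac{1}{291} = - \frac{191}{291} \approx -0.65636$)
$B{\left(I \right)} = 30$ ($B{\left(I \right)} = \left(-6\right) \left(-5\right) = 30$)
$A{\left(N,S \right)} = - \frac{191}{291 \left(-63 - N\right)}$
$\frac{1}{A{\left(B{\left(K{\left(-1,-1 \right)} \right)},-42 \right)} + 86026} = \frac{1}{\frac{191}{291 \left(63 + 30\right)} + 86026} = \frac{1}{\frac{191}{291 \cdot 93} + 86026} = \frac{1}{\frac{191}{291} \cdot \frac{1}{93} + 86026} = \frac{1}{\frac{191}{27063} + 86026} = \frac{1}{\frac{2328121829}{27063}} = \frac{27063}{2328121829}$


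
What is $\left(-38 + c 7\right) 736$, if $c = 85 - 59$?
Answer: $105984$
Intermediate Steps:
$c = 26$
$\left(-38 + c 7\right) 736 = \left(-38 + 26 \cdot 7\right) 736 = \left(-38 + 182\right) 736 = 144 \cdot 736 = 105984$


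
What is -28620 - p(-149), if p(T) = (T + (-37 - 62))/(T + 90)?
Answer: -1688828/59 ≈ -28624.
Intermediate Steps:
p(T) = (-99 + T)/(90 + T) (p(T) = (T - 99)/(90 + T) = (-99 + T)/(90 + T))
-28620 - p(-149) = -28620 - (-99 - 149)/(90 - 149) = -28620 - (-248)/(-59) = -28620 - (-1)*(-248)/59 = -28620 - 1*248/59 = -28620 - 248/59 = -1688828/59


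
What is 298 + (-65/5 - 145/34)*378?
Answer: -105877/17 ≈ -6228.1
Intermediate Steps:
298 + (-65/5 - 145/34)*378 = 298 + (-65*⅕ - 145*1/34)*378 = 298 + (-13 - 145/34)*378 = 298 - 587/34*378 = 298 - 110943/17 = -105877/17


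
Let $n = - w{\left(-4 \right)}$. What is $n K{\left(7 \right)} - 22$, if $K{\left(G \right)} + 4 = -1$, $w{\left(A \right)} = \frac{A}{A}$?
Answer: $-17$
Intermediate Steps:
$w{\left(A \right)} = 1$
$K{\left(G \right)} = -5$ ($K{\left(G \right)} = -4 - 1 = -5$)
$n = -1$ ($n = \left(-1\right) 1 = -1$)
$n K{\left(7 \right)} - 22 = \left(-1\right) \left(-5\right) - 22 = 5 - 22 = -17$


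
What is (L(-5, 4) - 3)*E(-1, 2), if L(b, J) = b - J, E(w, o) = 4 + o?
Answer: -72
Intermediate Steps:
(L(-5, 4) - 3)*E(-1, 2) = ((-5 - 1*4) - 3)*(4 + 2) = ((-5 - 4) - 3)*6 = (-9 - 3)*6 = -12*6 = -72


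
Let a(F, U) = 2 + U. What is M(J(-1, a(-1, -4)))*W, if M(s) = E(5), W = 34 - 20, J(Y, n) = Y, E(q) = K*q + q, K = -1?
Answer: 0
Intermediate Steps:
E(q) = 0 (E(q) = -q + q = 0)
W = 14
M(s) = 0
M(J(-1, a(-1, -4)))*W = 0*14 = 0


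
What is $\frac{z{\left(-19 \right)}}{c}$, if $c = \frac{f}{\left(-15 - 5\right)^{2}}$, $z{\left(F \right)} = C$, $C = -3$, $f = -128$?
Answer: $\frac{75}{8} \approx 9.375$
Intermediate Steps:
$z{\left(F \right)} = -3$
$c = - \frac{8}{25}$ ($c = - \frac{128}{\left(-15 - 5\right)^{2}} = - \frac{128}{\left(-20\right)^{2}} = - \frac{128}{400} = \left(-128\right) \frac{1}{400} = - \frac{8}{25} \approx -0.32$)
$\frac{z{\left(-19 \right)}}{c} = - \frac{3}{- \frac{8}{25}} = \left(-3\right) \left(- \frac{25}{8}\right) = \frac{75}{8}$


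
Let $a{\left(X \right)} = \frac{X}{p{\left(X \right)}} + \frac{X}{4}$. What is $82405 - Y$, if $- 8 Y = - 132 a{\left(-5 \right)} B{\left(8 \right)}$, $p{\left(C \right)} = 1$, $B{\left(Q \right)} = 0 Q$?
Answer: $82405$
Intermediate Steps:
$B{\left(Q \right)} = 0$
$a{\left(X \right)} = \frac{5 X}{4}$ ($a{\left(X \right)} = \frac{X}{1} + \frac{X}{4} = X 1 + X \frac{1}{4} = X + \frac{X}{4} = \frac{5 X}{4}$)
$Y = 0$ ($Y = - \frac{- 132 \cdot \frac{5}{4} \left(-5\right) 0}{8} = - \frac{\left(-132\right) \left(- \frac{25}{4}\right) 0}{8} = - \frac{825 \cdot 0}{8} = \left(- \frac{1}{8}\right) 0 = 0$)
$82405 - Y = 82405 - 0 = 82405 + 0 = 82405$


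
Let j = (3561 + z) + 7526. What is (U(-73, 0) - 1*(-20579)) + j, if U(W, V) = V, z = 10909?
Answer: 42575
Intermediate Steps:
j = 21996 (j = (3561 + 10909) + 7526 = 14470 + 7526 = 21996)
(U(-73, 0) - 1*(-20579)) + j = (0 - 1*(-20579)) + 21996 = (0 + 20579) + 21996 = 20579 + 21996 = 42575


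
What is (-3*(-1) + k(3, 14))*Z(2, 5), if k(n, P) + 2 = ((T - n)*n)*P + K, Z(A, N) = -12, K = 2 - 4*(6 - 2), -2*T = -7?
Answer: -96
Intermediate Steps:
T = 7/2 (T = -½*(-7) = 7/2 ≈ 3.5000)
K = -14 (K = 2 - 4*4 = 2 - 16 = -14)
k(n, P) = -16 + P*n*(7/2 - n) (k(n, P) = -2 + (((7/2 - n)*n)*P - 14) = -2 + ((n*(7/2 - n))*P - 14) = -2 + (P*n*(7/2 - n) - 14) = -2 + (-14 + P*n*(7/2 - n)) = -16 + P*n*(7/2 - n))
(-3*(-1) + k(3, 14))*Z(2, 5) = (-3*(-1) + (-16 - 1*14*3² + (7/2)*14*3))*(-12) = (3 + (-16 - 1*14*9 + 147))*(-12) = (3 + (-16 - 126 + 147))*(-12) = (3 + 5)*(-12) = 8*(-12) = -96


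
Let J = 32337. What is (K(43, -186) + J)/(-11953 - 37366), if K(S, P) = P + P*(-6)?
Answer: -33267/49319 ≈ -0.67453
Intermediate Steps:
K(S, P) = -5*P (K(S, P) = P - 6*P = -5*P)
(K(43, -186) + J)/(-11953 - 37366) = (-5*(-186) + 32337)/(-11953 - 37366) = (930 + 32337)/(-49319) = 33267*(-1/49319) = -33267/49319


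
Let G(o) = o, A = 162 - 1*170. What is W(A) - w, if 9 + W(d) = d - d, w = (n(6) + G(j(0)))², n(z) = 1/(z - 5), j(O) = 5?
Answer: -45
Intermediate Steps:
n(z) = 1/(-5 + z)
A = -8 (A = 162 - 170 = -8)
w = 36 (w = (1/(-5 + 6) + 5)² = (1/1 + 5)² = (1 + 5)² = 6² = 36)
W(d) = -9 (W(d) = -9 + (d - d) = -9 + 0 = -9)
W(A) - w = -9 - 1*36 = -9 - 36 = -45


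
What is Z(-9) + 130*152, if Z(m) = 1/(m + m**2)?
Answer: 1422721/72 ≈ 19760.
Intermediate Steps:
Z(-9) + 130*152 = 1/((-9)*(1 - 9)) + 130*152 = -1/9/(-8) + 19760 = -1/9*(-1/8) + 19760 = 1/72 + 19760 = 1422721/72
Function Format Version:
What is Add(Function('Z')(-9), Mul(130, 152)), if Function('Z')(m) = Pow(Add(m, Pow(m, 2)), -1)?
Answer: Rational(1422721, 72) ≈ 19760.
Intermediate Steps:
Add(Function('Z')(-9), Mul(130, 152)) = Add(Mul(Pow(-9, -1), Pow(Add(1, -9), -1)), Mul(130, 152)) = Add(Mul(Rational(-1, 9), Pow(-8, -1)), 19760) = Add(Mul(Rational(-1, 9), Rational(-1, 8)), 19760) = Add(Rational(1, 72), 19760) = Rational(1422721, 72)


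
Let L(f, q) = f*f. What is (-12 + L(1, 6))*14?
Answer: -154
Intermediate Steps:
L(f, q) = f²
(-12 + L(1, 6))*14 = (-12 + 1²)*14 = (-12 + 1)*14 = -11*14 = -154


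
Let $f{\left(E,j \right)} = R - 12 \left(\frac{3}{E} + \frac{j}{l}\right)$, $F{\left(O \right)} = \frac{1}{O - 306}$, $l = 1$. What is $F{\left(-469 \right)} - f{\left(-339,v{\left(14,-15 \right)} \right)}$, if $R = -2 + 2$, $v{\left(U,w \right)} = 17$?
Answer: $\frac{17855887}{87575} \approx 203.89$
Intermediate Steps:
$R = 0$
$F{\left(O \right)} = \frac{1}{-306 + O}$
$f{\left(E,j \right)} = - \frac{36}{E} - 12 j$ ($f{\left(E,j \right)} = 0 - 12 \left(\frac{3}{E} + \frac{j}{1}\right) = 0 - 12 \left(\frac{3}{E} + j 1\right) = 0 - 12 \left(\frac{3}{E} + j\right) = 0 - 12 \left(j + \frac{3}{E}\right) = 0 - \left(12 j + \frac{36}{E}\right) = - \frac{36}{E} - 12 j$)
$F{\left(-469 \right)} - f{\left(-339,v{\left(14,-15 \right)} \right)} = \frac{1}{-306 - 469} - \left(- \frac{36}{-339} - 204\right) = \frac{1}{-775} - \left(\left(-36\right) \left(- \frac{1}{339}\right) - 204\right) = - \frac{1}{775} - \left(\frac{12}{113} - 204\right) = - \frac{1}{775} - - \frac{23040}{113} = - \frac{1}{775} + \frac{23040}{113} = \frac{17855887}{87575}$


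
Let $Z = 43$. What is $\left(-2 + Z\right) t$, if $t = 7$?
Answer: $287$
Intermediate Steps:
$\left(-2 + Z\right) t = \left(-2 + 43\right) 7 = 41 \cdot 7 = 287$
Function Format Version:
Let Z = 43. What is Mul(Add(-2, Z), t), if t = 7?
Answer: 287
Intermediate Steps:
Mul(Add(-2, Z), t) = Mul(Add(-2, 43), 7) = Mul(41, 7) = 287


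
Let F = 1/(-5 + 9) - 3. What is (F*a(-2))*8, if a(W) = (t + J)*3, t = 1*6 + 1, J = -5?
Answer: -132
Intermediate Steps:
t = 7 (t = 6 + 1 = 7)
a(W) = 6 (a(W) = (7 - 5)*3 = 2*3 = 6)
F = -11/4 (F = 1/4 - 3 = ¼ - 3 = -11/4 ≈ -2.7500)
(F*a(-2))*8 = -11/4*6*8 = -33/2*8 = -132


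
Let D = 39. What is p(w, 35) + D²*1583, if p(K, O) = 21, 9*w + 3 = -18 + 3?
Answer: 2407764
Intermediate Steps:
w = -2 (w = -⅓ + (-18 + 3)/9 = -⅓ + (⅑)*(-15) = -⅓ - 5/3 = -2)
p(w, 35) + D²*1583 = 21 + 39²*1583 = 21 + 1521*1583 = 21 + 2407743 = 2407764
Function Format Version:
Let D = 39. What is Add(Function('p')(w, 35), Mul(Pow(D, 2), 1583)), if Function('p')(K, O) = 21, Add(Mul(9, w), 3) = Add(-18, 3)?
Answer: 2407764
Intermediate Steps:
w = -2 (w = Add(Rational(-1, 3), Mul(Rational(1, 9), Add(-18, 3))) = Add(Rational(-1, 3), Mul(Rational(1, 9), -15)) = Add(Rational(-1, 3), Rational(-5, 3)) = -2)
Add(Function('p')(w, 35), Mul(Pow(D, 2), 1583)) = Add(21, Mul(Pow(39, 2), 1583)) = Add(21, Mul(1521, 1583)) = Add(21, 2407743) = 2407764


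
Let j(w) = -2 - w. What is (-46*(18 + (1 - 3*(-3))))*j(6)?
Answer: 10304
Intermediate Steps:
(-46*(18 + (1 - 3*(-3))))*j(6) = (-46*(18 + (1 - 3*(-3))))*(-2 - 1*6) = (-46*(18 + (1 + 9)))*(-2 - 6) = -46*(18 + 10)*(-8) = -46*28*(-8) = -1288*(-8) = 10304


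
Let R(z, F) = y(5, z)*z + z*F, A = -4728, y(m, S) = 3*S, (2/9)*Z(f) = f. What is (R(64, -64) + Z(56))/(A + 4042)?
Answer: -4222/343 ≈ -12.309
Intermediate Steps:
Z(f) = 9*f/2
R(z, F) = 3*z² + F*z (R(z, F) = (3*z)*z + z*F = 3*z² + F*z)
(R(64, -64) + Z(56))/(A + 4042) = (64*(-64 + 3*64) + (9/2)*56)/(-4728 + 4042) = (64*(-64 + 192) + 252)/(-686) = (64*128 + 252)*(-1/686) = (8192 + 252)*(-1/686) = 8444*(-1/686) = -4222/343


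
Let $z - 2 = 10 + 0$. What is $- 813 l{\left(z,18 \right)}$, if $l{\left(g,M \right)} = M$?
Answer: $-14634$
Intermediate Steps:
$z = 12$ ($z = 2 + \left(10 + 0\right) = 2 + 10 = 12$)
$- 813 l{\left(z,18 \right)} = \left(-813\right) 18 = -14634$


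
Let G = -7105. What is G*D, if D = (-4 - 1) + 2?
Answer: 21315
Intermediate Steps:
D = -3 (D = -5 + 2 = -3)
G*D = -7105*(-3) = 21315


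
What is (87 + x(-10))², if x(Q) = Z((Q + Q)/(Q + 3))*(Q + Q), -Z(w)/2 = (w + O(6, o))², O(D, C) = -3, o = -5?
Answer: 18515809/2401 ≈ 7711.7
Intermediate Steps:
Z(w) = -2*(-3 + w)² (Z(w) = -2*(w - 3)² = -2*(-3 + w)²)
x(Q) = -4*Q*(-3 + 2*Q/(3 + Q))² (x(Q) = (-2*(-3 + (Q + Q)/(Q + 3))²)*(Q + Q) = (-2*(-3 + (2*Q)/(3 + Q))²)*(2*Q) = (-2*(-3 + 2*Q/(3 + Q))²)*(2*Q) = -4*Q*(-3 + 2*Q/(3 + Q))²)
(87 + x(-10))² = (87 - 4*(-10)*(9 - 10)²/(3 - 10)²)² = (87 - 4*(-10)*(-1)²/(-7)²)² = (87 - 4*(-10)*1/49*1)² = (87 + 40/49)² = (4303/49)² = 18515809/2401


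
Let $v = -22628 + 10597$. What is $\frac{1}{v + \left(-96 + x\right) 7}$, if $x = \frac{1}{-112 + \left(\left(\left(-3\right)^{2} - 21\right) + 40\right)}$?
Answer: $- \frac{12}{152437} \approx -7.8721 \cdot 10^{-5}$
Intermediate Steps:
$v = -12031$
$x = - \frac{1}{84}$ ($x = \frac{1}{-112 + \left(\left(9 - 21\right) + 40\right)} = \frac{1}{-112 + \left(-12 + 40\right)} = \frac{1}{-112 + 28} = \frac{1}{-84} = - \frac{1}{84} \approx -0.011905$)
$\frac{1}{v + \left(-96 + x\right) 7} = \frac{1}{-12031 + \left(-96 - \frac{1}{84}\right) 7} = \frac{1}{-12031 - \frac{8065}{12}} = \frac{1}{- \frac{152437}{12}} = - \frac{12}{152437}$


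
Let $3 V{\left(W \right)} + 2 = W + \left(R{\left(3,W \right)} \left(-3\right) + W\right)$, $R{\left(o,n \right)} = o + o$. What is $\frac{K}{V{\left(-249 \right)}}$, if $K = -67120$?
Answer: $\frac{100680}{259} \approx 388.73$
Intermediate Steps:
$R{\left(o,n \right)} = 2 o$
$V{\left(W \right)} = - \frac{20}{3} + \frac{2 W}{3}$ ($V{\left(W \right)} = - \frac{2}{3} + \frac{W + \left(2 \cdot 3 \left(-3\right) + W\right)}{3} = - \frac{2}{3} + \frac{W + \left(6 \left(-3\right) + W\right)}{3} = - \frac{2}{3} + \frac{W + \left(-18 + W\right)}{3} = - \frac{2}{3} + \frac{-18 + 2 W}{3} = - \frac{2}{3} + \left(-6 + \frac{2 W}{3}\right) = - \frac{20}{3} + \frac{2 W}{3}$)
$\frac{K}{V{\left(-249 \right)}} = - \frac{67120}{- \frac{20}{3} + \frac{2}{3} \left(-249\right)} = - \frac{67120}{- \frac{20}{3} - 166} = - \frac{67120}{- \frac{518}{3}} = \left(-67120\right) \left(- \frac{3}{518}\right) = \frac{100680}{259}$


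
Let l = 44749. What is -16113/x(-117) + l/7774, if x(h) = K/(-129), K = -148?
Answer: -8076117373/575276 ≈ -14039.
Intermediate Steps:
x(h) = 148/129 (x(h) = -148/(-129) = -148*(-1/129) = 148/129)
-16113/x(-117) + l/7774 = -16113/148/129 + 44749/7774 = -16113*129/148 + 44749*(1/7774) = -2078577/148 + 44749/7774 = -8076117373/575276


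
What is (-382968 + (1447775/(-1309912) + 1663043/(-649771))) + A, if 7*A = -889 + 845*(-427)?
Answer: -369943838859457021/851142830152 ≈ -4.3464e+5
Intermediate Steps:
A = -51672 (A = (-889 + 845*(-427))/7 = (-889 - 360815)/7 = (⅐)*(-361704) = -51672)
(-382968 + (1447775/(-1309912) + 1663043/(-649771))) + A = (-382968 + (1447775/(-1309912) + 1663043/(-649771))) - 51672 = (-382968 + (1447775*(-1/1309912) + 1663043*(-1/649771))) - 51672 = (-382968 + (-1447775/1309912 - 1663043/649771)) - 51672 = (-382968 - 3119162191741/851142830152) - 51672 = -325963586539842877/851142830152 - 51672 = -369943838859457021/851142830152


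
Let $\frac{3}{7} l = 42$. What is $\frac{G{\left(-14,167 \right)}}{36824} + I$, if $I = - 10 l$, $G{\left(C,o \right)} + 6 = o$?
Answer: $- \frac{36087359}{36824} \approx -980.0$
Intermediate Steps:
$l = 98$ ($l = \frac{7}{3} \cdot 42 = 98$)
$G{\left(C,o \right)} = -6 + o$
$I = -980$ ($I = \left(-10\right) 98 = -980$)
$\frac{G{\left(-14,167 \right)}}{36824} + I = \frac{-6 + 167}{36824} - 980 = 161 \cdot \frac{1}{36824} - 980 = \frac{161}{36824} - 980 = - \frac{36087359}{36824}$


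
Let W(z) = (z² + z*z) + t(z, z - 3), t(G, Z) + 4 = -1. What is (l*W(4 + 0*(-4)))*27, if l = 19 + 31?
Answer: 36450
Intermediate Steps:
t(G, Z) = -5 (t(G, Z) = -4 - 1 = -5)
l = 50
W(z) = -5 + 2*z² (W(z) = (z² + z*z) - 5 = (z² + z²) - 5 = 2*z² - 5 = -5 + 2*z²)
(l*W(4 + 0*(-4)))*27 = (50*(-5 + 2*(4 + 0*(-4))²))*27 = (50*(-5 + 2*(4 + 0)²))*27 = (50*(-5 + 2*4²))*27 = (50*(-5 + 2*16))*27 = (50*(-5 + 32))*27 = (50*27)*27 = 1350*27 = 36450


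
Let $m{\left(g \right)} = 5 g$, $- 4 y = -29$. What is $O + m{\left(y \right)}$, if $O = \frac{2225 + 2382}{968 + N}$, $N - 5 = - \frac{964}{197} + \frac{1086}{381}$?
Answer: $\frac{3983444217}{97169492} \approx 40.995$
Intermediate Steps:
$y = \frac{29}{4}$ ($y = \left(- \frac{1}{4}\right) \left(-29\right) = \frac{29}{4} \approx 7.25$)
$N = \frac{73981}{25019}$ ($N = 5 + \left(- \frac{964}{197} + \frac{1086}{381}\right) = 5 + \left(\left(-964\right) \frac{1}{197} + 1086 \cdot \frac{1}{381}\right) = 5 + \left(- \frac{964}{197} + \frac{362}{127}\right) = 5 - \frac{51114}{25019} = \frac{73981}{25019} \approx 2.957$)
$O = \frac{115262533}{24292373}$ ($O = \frac{2225 + 2382}{968 + \frac{73981}{25019}} = \frac{4607}{\frac{24292373}{25019}} = 4607 \cdot \frac{25019}{24292373} = \frac{115262533}{24292373} \approx 4.7448$)
$O + m{\left(y \right)} = \frac{115262533}{24292373} + 5 \cdot \frac{29}{4} = \frac{115262533}{24292373} + \frac{145}{4} = \frac{3983444217}{97169492}$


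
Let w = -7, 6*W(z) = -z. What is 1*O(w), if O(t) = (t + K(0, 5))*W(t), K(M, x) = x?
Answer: -7/3 ≈ -2.3333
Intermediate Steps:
W(z) = -z/6 (W(z) = (-z)/6 = -z/6)
O(t) = -t*(5 + t)/6 (O(t) = (t + 5)*(-t/6) = (5 + t)*(-t/6) = -t*(5 + t)/6)
1*O(w) = 1*(-⅙*(-7)*(5 - 7)) = 1*(-⅙*(-7)*(-2)) = 1*(-7/3) = -7/3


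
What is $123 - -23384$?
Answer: $23507$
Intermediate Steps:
$123 - -23384 = 123 + 23384 = 23507$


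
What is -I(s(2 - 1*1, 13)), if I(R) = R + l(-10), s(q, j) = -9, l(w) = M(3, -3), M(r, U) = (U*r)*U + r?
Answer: -21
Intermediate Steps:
M(r, U) = r + r*U² (M(r, U) = r*U² + r = r + r*U²)
l(w) = 30 (l(w) = 3*(1 + (-3)²) = 3*(1 + 9) = 3*10 = 30)
I(R) = 30 + R (I(R) = R + 30 = 30 + R)
-I(s(2 - 1*1, 13)) = -(30 - 9) = -1*21 = -21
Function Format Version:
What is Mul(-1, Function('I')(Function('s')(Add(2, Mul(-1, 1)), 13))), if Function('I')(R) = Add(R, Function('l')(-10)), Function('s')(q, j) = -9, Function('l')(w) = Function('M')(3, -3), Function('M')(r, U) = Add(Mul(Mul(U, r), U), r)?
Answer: -21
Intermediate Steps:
Function('M')(r, U) = Add(r, Mul(r, Pow(U, 2))) (Function('M')(r, U) = Add(Mul(r, Pow(U, 2)), r) = Add(r, Mul(r, Pow(U, 2))))
Function('l')(w) = 30 (Function('l')(w) = Mul(3, Add(1, Pow(-3, 2))) = Mul(3, Add(1, 9)) = Mul(3, 10) = 30)
Function('I')(R) = Add(30, R) (Function('I')(R) = Add(R, 30) = Add(30, R))
Mul(-1, Function('I')(Function('s')(Add(2, Mul(-1, 1)), 13))) = Mul(-1, Add(30, -9)) = Mul(-1, 21) = -21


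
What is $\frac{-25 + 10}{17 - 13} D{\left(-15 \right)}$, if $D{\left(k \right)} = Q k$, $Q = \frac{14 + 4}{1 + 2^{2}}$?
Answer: $\frac{405}{2} \approx 202.5$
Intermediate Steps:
$Q = \frac{18}{5}$ ($Q = \frac{18}{1 + 4} = \frac{18}{5} \approx 3.6$)
$D{\left(k \right)} = \frac{18 k}{5}$
$\frac{-25 + 10}{17 - 13} D{\left(-15 \right)} = \frac{-25 + 10}{17 - 13} \cdot \frac{18}{5} \left(-15\right) = - \frac{15}{4} \left(-54\right) = \left(-15\right) \frac{1}{4} \left(-54\right) = \left(- \frac{15}{4}\right) \left(-54\right) = \frac{405}{2}$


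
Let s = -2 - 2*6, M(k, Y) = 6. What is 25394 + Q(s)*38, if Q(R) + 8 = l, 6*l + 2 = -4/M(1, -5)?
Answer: 225658/9 ≈ 25073.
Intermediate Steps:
l = -4/9 (l = -1/3 + (-4/6)/6 = -1/3 + (-4*1/6)/6 = -1/3 + (1/6)*(-2/3) = -1/3 - 1/9 = -4/9 ≈ -0.44444)
s = -14 (s = -2 - 12 = -14)
Q(R) = -76/9 (Q(R) = -8 - 4/9 = -76/9)
25394 + Q(s)*38 = 25394 - 76/9*38 = 25394 - 2888/9 = 225658/9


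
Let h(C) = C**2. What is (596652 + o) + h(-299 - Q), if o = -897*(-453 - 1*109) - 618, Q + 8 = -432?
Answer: 1120029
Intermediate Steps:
Q = -440 (Q = -8 - 432 = -440)
o = 503496 (o = -897*(-453 - 109) - 618 = -897*(-562) - 618 = 504114 - 618 = 503496)
(596652 + o) + h(-299 - Q) = (596652 + 503496) + (-299 - 1*(-440))**2 = 1100148 + (-299 + 440)**2 = 1100148 + 141**2 = 1100148 + 19881 = 1120029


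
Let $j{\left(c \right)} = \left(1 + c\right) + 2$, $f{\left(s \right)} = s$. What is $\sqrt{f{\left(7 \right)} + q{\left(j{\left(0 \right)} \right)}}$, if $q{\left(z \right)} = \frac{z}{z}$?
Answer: $2 \sqrt{2} \approx 2.8284$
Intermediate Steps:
$j{\left(c \right)} = 3 + c$
$q{\left(z \right)} = 1$
$\sqrt{f{\left(7 \right)} + q{\left(j{\left(0 \right)} \right)}} = \sqrt{7 + 1} = \sqrt{8} = 2 \sqrt{2}$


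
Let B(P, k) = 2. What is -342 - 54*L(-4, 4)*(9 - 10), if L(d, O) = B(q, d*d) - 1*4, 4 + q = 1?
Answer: -450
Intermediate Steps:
q = -3 (q = -4 + 1 = -3)
L(d, O) = -2 (L(d, O) = 2 - 1*4 = 2 - 4 = -2)
-342 - 54*L(-4, 4)*(9 - 10) = -342 - (-108)*(9 - 10) = -342 - (-108)*(-1) = -342 - 54*2 = -342 - 108 = -450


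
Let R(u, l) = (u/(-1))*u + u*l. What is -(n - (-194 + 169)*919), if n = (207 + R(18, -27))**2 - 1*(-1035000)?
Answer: -1421584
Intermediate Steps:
R(u, l) = -u**2 + l*u (R(u, l) = (u*(-1))*u + l*u = (-u)*u + l*u = -u**2 + l*u)
n = 1398609 (n = (207 + 18*(-27 - 1*18))**2 - 1*(-1035000) = (207 + 18*(-27 - 18))**2 + 1035000 = (207 + 18*(-45))**2 + 1035000 = (207 - 810)**2 + 1035000 = (-603)**2 + 1035000 = 363609 + 1035000 = 1398609)
-(n - (-194 + 169)*919) = -(1398609 - (-194 + 169)*919) = -(1398609 - (-25)*919) = -(1398609 - 1*(-22975)) = -(1398609 + 22975) = -1*1421584 = -1421584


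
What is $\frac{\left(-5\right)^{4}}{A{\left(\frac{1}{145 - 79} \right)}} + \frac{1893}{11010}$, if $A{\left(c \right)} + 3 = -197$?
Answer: $- \frac{43351}{14680} \approx -2.9531$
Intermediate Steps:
$A{\left(c \right)} = -200$ ($A{\left(c \right)} = -3 - 197 = -200$)
$\frac{\left(-5\right)^{4}}{A{\left(\frac{1}{145 - 79} \right)}} + \frac{1893}{11010} = \frac{\left(-5\right)^{4}}{-200} + \frac{1893}{11010} = 625 \left(- \frac{1}{200}\right) + 1893 \cdot \frac{1}{11010} = - \frac{25}{8} + \frac{631}{3670} = - \frac{43351}{14680}$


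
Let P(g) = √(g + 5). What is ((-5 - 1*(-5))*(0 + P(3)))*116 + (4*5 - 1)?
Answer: 19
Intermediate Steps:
P(g) = √(5 + g)
((-5 - 1*(-5))*(0 + P(3)))*116 + (4*5 - 1) = ((-5 - 1*(-5))*(0 + √(5 + 3)))*116 + (4*5 - 1) = ((-5 + 5)*(0 + √8))*116 + (20 - 1) = (0*(0 + 2*√2))*116 + 19 = (0*(2*√2))*116 + 19 = 0*116 + 19 = 0 + 19 = 19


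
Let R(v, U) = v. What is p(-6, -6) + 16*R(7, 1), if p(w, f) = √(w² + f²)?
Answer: 112 + 6*√2 ≈ 120.49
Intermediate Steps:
p(w, f) = √(f² + w²)
p(-6, -6) + 16*R(7, 1) = √((-6)² + (-6)²) + 16*7 = √(36 + 36) + 112 = √72 + 112 = 6*√2 + 112 = 112 + 6*√2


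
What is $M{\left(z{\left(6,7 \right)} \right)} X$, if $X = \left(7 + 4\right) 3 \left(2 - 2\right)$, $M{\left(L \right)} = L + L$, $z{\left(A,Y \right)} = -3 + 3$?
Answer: $0$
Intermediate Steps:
$z{\left(A,Y \right)} = 0$
$M{\left(L \right)} = 2 L$
$X = 0$ ($X = 11 \cdot 3 \cdot 0 = 11 \cdot 0 = 0$)
$M{\left(z{\left(6,7 \right)} \right)} X = 2 \cdot 0 \cdot 0 = 0 \cdot 0 = 0$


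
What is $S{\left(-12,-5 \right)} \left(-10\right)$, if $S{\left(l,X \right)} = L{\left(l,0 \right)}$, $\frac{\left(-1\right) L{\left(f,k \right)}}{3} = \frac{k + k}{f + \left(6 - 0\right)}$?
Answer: $0$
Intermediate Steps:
$L{\left(f,k \right)} = - \frac{6 k}{6 + f}$ ($L{\left(f,k \right)} = - 3 \frac{k + k}{f + \left(6 - 0\right)} = - 3 \frac{2 k}{f + \left(6 + 0\right)} = - 3 \frac{2 k}{f + 6} = - 3 \frac{2 k}{6 + f} = - \frac{6 k}{6 + f}$)
$S{\left(l,X \right)} = 0$ ($S{\left(l,X \right)} = \left(-6\right) 0 \frac{1}{6 + l} = 0$)
$S{\left(-12,-5 \right)} \left(-10\right) = 0 \left(-10\right) = 0$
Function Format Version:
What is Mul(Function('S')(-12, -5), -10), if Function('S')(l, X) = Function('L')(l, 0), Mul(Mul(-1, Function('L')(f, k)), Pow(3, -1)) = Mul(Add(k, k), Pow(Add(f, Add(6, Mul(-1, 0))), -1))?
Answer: 0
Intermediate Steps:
Function('L')(f, k) = Mul(-6, k, Pow(Add(6, f), -1)) (Function('L')(f, k) = Mul(-3, Mul(Add(k, k), Pow(Add(f, Add(6, Mul(-1, 0))), -1))) = Mul(-3, Mul(Mul(2, k), Pow(Add(f, Add(6, 0)), -1))) = Mul(-3, Mul(Mul(2, k), Pow(Add(f, 6), -1))) = Mul(-3, Mul(Mul(2, k), Pow(Add(6, f), -1))) = Mul(-3, Mul(2, k, Pow(Add(6, f), -1))) = Mul(-6, k, Pow(Add(6, f), -1)))
Function('S')(l, X) = 0 (Function('S')(l, X) = Mul(-6, 0, Pow(Add(6, l), -1)) = 0)
Mul(Function('S')(-12, -5), -10) = Mul(0, -10) = 0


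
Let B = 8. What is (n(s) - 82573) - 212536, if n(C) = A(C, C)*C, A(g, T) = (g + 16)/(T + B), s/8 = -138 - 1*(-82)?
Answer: -16255187/55 ≈ -2.9555e+5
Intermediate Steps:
s = -448 (s = 8*(-138 - 1*(-82)) = 8*(-138 + 82) = 8*(-56) = -448)
A(g, T) = (16 + g)/(8 + T) (A(g, T) = (g + 16)/(T + 8) = (16 + g)/(8 + T))
n(C) = C*(16 + C)/(8 + C) (n(C) = ((16 + C)/(8 + C))*C = C*(16 + C)/(8 + C))
(n(s) - 82573) - 212536 = (-448*(16 - 448)/(8 - 448) - 82573) - 212536 = (-448*(-432)/(-440) - 82573) - 212536 = (-448*(-1/440)*(-432) - 82573) - 212536 = (-24192/55 - 82573) - 212536 = -4565707/55 - 212536 = -16255187/55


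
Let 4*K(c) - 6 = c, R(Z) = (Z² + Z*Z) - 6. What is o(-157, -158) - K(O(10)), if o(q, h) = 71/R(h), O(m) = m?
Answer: -199617/49922 ≈ -3.9986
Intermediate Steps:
R(Z) = -6 + 2*Z² (R(Z) = (Z² + Z²) - 6 = 2*Z² - 6 = -6 + 2*Z²)
K(c) = 3/2 + c/4
o(q, h) = 71/(-6 + 2*h²)
o(-157, -158) - K(O(10)) = 71/(2*(-3 + (-158)²)) - (3/2 + (¼)*10) = 71/(2*(-3 + 24964)) - (3/2 + 5/2) = (71/2)/24961 - 1*4 = (71/2)*(1/24961) - 4 = 71/49922 - 4 = -199617/49922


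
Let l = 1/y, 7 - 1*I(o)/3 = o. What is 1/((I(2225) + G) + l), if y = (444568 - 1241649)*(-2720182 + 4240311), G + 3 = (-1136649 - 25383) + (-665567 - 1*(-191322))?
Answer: -1211665943449/1990687175134439367 ≈ -6.0867e-7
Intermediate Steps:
I(o) = 21 - 3*o
G = -1636280 (G = -3 + ((-1136649 - 25383) + (-665567 - 1*(-191322))) = -3 + (-1162032 + (-665567 + 191322)) = -3 + (-1162032 - 474245) = -3 - 1636277 = -1636280)
y = -1211665943449 (y = -797081*1520129 = -1211665943449)
l = -1/1211665943449 (l = 1/(-1211665943449) = -1/1211665943449 ≈ -8.2531e-13)
1/((I(2225) + G) + l) = 1/(((21 - 3*2225) - 1636280) - 1/1211665943449) = 1/(((21 - 6675) - 1636280) - 1/1211665943449) = 1/((-6654 - 1636280) - 1/1211665943449) = 1/(-1642934 - 1/1211665943449) = 1/(-1990687175134439367/1211665943449) = -1211665943449/1990687175134439367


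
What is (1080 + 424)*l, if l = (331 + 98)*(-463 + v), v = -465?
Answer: -598760448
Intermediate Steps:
l = -398112 (l = (331 + 98)*(-463 - 465) = 429*(-928) = -398112)
(1080 + 424)*l = (1080 + 424)*(-398112) = 1504*(-398112) = -598760448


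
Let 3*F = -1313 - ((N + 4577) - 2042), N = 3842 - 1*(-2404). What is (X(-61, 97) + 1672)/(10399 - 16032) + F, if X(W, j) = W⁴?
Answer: -98402041/16899 ≈ -5823.0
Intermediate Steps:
N = 6246 (N = 3842 + 2404 = 6246)
F = -10094/3 (F = (-1313 - ((6246 + 4577) - 2042))/3 = (-1313 - (10823 - 2042))/3 = (-1313 - 1*8781)/3 = (-1313 - 8781)/3 = (⅓)*(-10094) = -10094/3 ≈ -3364.7)
(X(-61, 97) + 1672)/(10399 - 16032) + F = ((-61)⁴ + 1672)/(10399 - 16032) - 10094/3 = (13845841 + 1672)/(-5633) - 10094/3 = 13847513*(-1/5633) - 10094/3 = -13847513/5633 - 10094/3 = -98402041/16899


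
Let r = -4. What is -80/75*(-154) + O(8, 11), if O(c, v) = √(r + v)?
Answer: 2464/15 + √7 ≈ 166.91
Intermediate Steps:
O(c, v) = √(-4 + v)
-80/75*(-154) + O(8, 11) = -80/75*(-154) + √(-4 + 11) = -80*1/75*(-154) + √7 = -16/15*(-154) + √7 = 2464/15 + √7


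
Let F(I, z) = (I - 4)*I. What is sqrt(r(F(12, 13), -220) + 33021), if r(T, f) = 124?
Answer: sqrt(33145) ≈ 182.06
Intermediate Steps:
F(I, z) = I*(-4 + I) (F(I, z) = (-4 + I)*I = I*(-4 + I))
sqrt(r(F(12, 13), -220) + 33021) = sqrt(124 + 33021) = sqrt(33145)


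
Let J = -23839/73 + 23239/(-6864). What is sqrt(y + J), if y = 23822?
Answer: sqrt(368638978590597)/125268 ≈ 153.27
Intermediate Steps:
J = -165327343/501072 (J = -23839*1/73 + 23239*(-1/6864) = -23839/73 - 23239/6864 = -165327343/501072 ≈ -329.95)
sqrt(y + J) = sqrt(23822 - 165327343/501072) = sqrt(11771209841/501072) = sqrt(368638978590597)/125268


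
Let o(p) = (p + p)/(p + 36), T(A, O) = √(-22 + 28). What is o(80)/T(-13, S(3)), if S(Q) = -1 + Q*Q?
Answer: 20*√6/87 ≈ 0.56310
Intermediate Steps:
S(Q) = -1 + Q²
T(A, O) = √6
o(p) = 2*p/(36 + p) (o(p) = (2*p)/(36 + p) = 2*p/(36 + p))
o(80)/T(-13, S(3)) = (2*80/(36 + 80))/(√6) = (2*80/116)*(√6/6) = (2*80*(1/116))*(√6/6) = 40*(√6/6)/29 = 20*√6/87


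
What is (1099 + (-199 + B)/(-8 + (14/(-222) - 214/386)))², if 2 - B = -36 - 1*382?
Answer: 39265049328351025/34081590544 ≈ 1.1521e+6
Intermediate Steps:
B = 420 (B = 2 - (-36 - 1*382) = 2 - (-36 - 382) = 2 - 1*(-418) = 2 + 418 = 420)
(1099 + (-199 + B)/(-8 + (14/(-222) - 214/386)))² = (1099 + (-199 + 420)/(-8 + (14/(-222) - 214/386)))² = (1099 + 221/(-8 + (14*(-1/222) - 214*1/386)))² = (1099 + 221/(-8 + (-7/111 - 107/193)))² = (1099 + 221/(-8 - 13228/21423))² = (1099 + 221/(-184612/21423))² = (1099 + 221*(-21423/184612))² = (1099 - 4734483/184612)² = (198154105/184612)² = 39265049328351025/34081590544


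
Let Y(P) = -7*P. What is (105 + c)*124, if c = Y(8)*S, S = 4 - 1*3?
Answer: 6076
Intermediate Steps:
S = 1 (S = 4 - 3 = 1)
c = -56 (c = -7*8*1 = -56*1 = -56)
(105 + c)*124 = (105 - 56)*124 = 49*124 = 6076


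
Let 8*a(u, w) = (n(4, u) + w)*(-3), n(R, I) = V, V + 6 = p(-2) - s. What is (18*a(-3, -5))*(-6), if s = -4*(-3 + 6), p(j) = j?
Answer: -81/2 ≈ -40.500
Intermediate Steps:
s = -12 (s = -4*3 = -12)
V = 4 (V = -6 + (-2 - 1*(-12)) = -6 + (-2 + 12) = -6 + 10 = 4)
n(R, I) = 4
a(u, w) = -3/2 - 3*w/8 (a(u, w) = ((4 + w)*(-3))/8 = (-12 - 3*w)/8 = -3/2 - 3*w/8)
(18*a(-3, -5))*(-6) = (18*(-3/2 - 3/8*(-5)))*(-6) = (18*(-3/2 + 15/8))*(-6) = (18*(3/8))*(-6) = (27/4)*(-6) = -81/2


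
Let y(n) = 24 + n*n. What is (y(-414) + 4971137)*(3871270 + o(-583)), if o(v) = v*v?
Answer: 21656125193563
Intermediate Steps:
o(v) = v²
y(n) = 24 + n²
(y(-414) + 4971137)*(3871270 + o(-583)) = ((24 + (-414)²) + 4971137)*(3871270 + (-583)²) = ((24 + 171396) + 4971137)*(3871270 + 339889) = (171420 + 4971137)*4211159 = 5142557*4211159 = 21656125193563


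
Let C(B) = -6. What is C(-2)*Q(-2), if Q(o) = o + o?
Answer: 24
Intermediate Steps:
Q(o) = 2*o
C(-2)*Q(-2) = -12*(-2) = -6*(-4) = 24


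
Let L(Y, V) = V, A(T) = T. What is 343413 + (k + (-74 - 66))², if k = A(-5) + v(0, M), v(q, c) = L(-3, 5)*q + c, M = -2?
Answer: 365022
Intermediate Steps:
v(q, c) = c + 5*q (v(q, c) = 5*q + c = c + 5*q)
k = -7 (k = -5 + (-2 + 5*0) = -5 + (-2 + 0) = -5 - 2 = -7)
343413 + (k + (-74 - 66))² = 343413 + (-7 + (-74 - 66))² = 343413 + (-7 - 140)² = 343413 + (-147)² = 343413 + 21609 = 365022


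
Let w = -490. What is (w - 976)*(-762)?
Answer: 1117092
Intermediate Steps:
(w - 976)*(-762) = (-490 - 976)*(-762) = -1466*(-762) = 1117092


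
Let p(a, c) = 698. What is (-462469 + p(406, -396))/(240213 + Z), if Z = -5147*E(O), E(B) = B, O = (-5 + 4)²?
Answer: -461771/235066 ≈ -1.9644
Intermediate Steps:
O = 1 (O = (-1)² = 1)
Z = -5147 (Z = -5147*1 = -5147)
(-462469 + p(406, -396))/(240213 + Z) = (-462469 + 698)/(240213 - 5147) = -461771/235066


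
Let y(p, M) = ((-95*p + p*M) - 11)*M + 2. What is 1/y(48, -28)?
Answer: 1/165622 ≈ 6.0378e-6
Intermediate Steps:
y(p, M) = 2 + M*(-11 - 95*p + M*p) (y(p, M) = ((-95*p + M*p) - 11)*M + 2 = (-11 - 95*p + M*p)*M + 2 = M*(-11 - 95*p + M*p) + 2 = 2 + M*(-11 - 95*p + M*p))
1/y(48, -28) = 1/(2 - 11*(-28) + 48*(-28)² - 95*(-28)*48) = 1/(2 + 308 + 48*784 + 127680) = 1/(2 + 308 + 37632 + 127680) = 1/165622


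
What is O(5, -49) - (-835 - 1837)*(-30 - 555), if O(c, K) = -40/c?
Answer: -1563128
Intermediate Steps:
O(5, -49) - (-835 - 1837)*(-30 - 555) = -40/5 - (-835 - 1837)*(-30 - 555) = -40*⅕ - (-2672)*(-585) = -8 - 1*1563120 = -8 - 1563120 = -1563128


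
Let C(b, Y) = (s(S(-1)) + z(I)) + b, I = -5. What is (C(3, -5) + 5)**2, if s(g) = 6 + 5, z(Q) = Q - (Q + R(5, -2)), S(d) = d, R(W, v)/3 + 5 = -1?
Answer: 1369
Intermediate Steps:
R(W, v) = -18 (R(W, v) = -15 + 3*(-1) = -15 - 3 = -18)
z(Q) = 18 (z(Q) = Q - (Q - 18) = Q - (-18 + Q) = Q + (18 - Q) = 18)
s(g) = 11
C(b, Y) = 29 + b (C(b, Y) = (11 + 18) + b = 29 + b)
(C(3, -5) + 5)**2 = ((29 + 3) + 5)**2 = (32 + 5)**2 = 37**2 = 1369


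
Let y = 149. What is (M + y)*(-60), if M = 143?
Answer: -17520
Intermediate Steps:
(M + y)*(-60) = (143 + 149)*(-60) = 292*(-60) = -17520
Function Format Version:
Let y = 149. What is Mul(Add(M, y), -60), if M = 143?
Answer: -17520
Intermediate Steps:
Mul(Add(M, y), -60) = Mul(Add(143, 149), -60) = Mul(292, -60) = -17520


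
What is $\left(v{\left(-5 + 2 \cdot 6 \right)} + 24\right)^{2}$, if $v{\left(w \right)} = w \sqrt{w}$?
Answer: $919 + 336 \sqrt{7} \approx 1808.0$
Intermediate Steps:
$v{\left(w \right)} = w^{\frac{3}{2}}$
$\left(v{\left(-5 + 2 \cdot 6 \right)} + 24\right)^{2} = \left(\left(-5 + 2 \cdot 6\right)^{\frac{3}{2}} + 24\right)^{2} = \left(\left(-5 + 12\right)^{\frac{3}{2}} + 24\right)^{2} = \left(7^{\frac{3}{2}} + 24\right)^{2} = \left(7 \sqrt{7} + 24\right)^{2} = \left(24 + 7 \sqrt{7}\right)^{2}$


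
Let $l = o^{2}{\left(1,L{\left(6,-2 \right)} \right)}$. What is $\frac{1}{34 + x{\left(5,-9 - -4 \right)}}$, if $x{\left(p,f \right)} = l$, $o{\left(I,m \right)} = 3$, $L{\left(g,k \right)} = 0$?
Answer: $\frac{1}{43} \approx 0.023256$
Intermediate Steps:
$l = 9$ ($l = 3^{2} = 9$)
$x{\left(p,f \right)} = 9$
$\frac{1}{34 + x{\left(5,-9 - -4 \right)}} = \frac{1}{34 + 9} = \frac{1}{43}$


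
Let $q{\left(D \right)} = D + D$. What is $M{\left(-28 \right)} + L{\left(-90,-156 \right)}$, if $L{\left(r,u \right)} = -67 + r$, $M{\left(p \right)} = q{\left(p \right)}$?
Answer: $-213$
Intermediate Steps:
$q{\left(D \right)} = 2 D$
$M{\left(p \right)} = 2 p$
$M{\left(-28 \right)} + L{\left(-90,-156 \right)} = 2 \left(-28\right) - 157 = -56 - 157 = -213$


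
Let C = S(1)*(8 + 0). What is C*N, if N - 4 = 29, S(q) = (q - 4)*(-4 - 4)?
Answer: 6336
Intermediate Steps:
S(q) = 32 - 8*q (S(q) = (-4 + q)*(-8) = 32 - 8*q)
N = 33 (N = 4 + 29 = 33)
C = 192 (C = (32 - 8*1)*(8 + 0) = (32 - 8)*8 = 24*8 = 192)
C*N = 192*33 = 6336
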